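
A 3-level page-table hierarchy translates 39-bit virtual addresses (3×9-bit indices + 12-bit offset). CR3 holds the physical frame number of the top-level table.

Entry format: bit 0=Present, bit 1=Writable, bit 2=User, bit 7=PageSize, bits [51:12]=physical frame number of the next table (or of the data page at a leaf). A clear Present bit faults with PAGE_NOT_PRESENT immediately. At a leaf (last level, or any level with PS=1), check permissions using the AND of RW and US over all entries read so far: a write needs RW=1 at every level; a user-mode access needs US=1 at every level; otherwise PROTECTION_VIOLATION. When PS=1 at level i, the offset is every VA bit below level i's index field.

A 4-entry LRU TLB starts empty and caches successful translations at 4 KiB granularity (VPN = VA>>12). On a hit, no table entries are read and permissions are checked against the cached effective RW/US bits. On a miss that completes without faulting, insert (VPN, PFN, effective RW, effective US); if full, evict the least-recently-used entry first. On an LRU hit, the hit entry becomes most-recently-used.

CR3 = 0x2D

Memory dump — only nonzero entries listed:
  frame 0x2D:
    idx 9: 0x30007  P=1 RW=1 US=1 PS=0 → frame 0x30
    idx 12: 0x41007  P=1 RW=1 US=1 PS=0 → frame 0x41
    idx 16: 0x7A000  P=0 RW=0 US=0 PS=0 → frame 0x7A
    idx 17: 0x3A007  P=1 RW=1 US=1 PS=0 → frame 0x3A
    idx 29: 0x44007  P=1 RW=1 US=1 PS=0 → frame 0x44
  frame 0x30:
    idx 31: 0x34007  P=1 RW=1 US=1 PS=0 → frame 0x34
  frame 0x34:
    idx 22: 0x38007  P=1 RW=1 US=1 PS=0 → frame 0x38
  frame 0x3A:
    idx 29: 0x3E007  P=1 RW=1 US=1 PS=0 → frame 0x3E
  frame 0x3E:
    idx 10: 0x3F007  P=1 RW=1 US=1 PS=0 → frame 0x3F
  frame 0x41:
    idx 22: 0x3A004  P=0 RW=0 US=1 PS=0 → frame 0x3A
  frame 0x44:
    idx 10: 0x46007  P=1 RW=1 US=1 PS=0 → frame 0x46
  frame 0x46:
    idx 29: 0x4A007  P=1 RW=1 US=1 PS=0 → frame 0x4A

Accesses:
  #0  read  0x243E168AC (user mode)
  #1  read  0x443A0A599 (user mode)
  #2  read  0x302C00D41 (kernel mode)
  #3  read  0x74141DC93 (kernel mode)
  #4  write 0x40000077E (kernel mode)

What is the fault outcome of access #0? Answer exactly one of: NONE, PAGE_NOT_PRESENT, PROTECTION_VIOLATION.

Walk each access:
#0 VA=0x243E168AC (r,user):
  [0] read 0x2D idx=9: raw=0x30007 flags P=1 W=1 U=1 S=0
  [1] read 0x30 idx=31: raw=0x34007 flags P=1 W=1 U=1 S=0
  [2] read 0x34 idx=22: raw=0x38007 flags P=1 W=1 U=1 S=0
  ⇒ phys 0x388AC  [3 reads]
#1 VA=0x443A0A599 (r,user):
  [0] read 0x2D idx=17: raw=0x3A007 flags P=1 W=1 U=1 S=0
  [1] read 0x3A idx=29: raw=0x3E007 flags P=1 W=1 U=1 S=0
  [2] read 0x3E idx=10: raw=0x3F007 flags P=1 W=1 U=1 S=0
  ⇒ phys 0x3F599  [3 reads]
#2 VA=0x302C00D41 (r,kernel):
  [0] read 0x2D idx=12: raw=0x41007 flags P=1 W=1 U=1 S=0
  [1] read 0x41 idx=22: raw=0x3A004 flags P=0 W=0 U=1 S=0
  ⇒ fault: PAGE_NOT_PRESENT  — 2 lookups
#3 VA=0x74141DC93 (r,kernel):
  [0] read 0x2D idx=29: raw=0x44007 flags P=1 W=1 U=1 S=0
  [1] read 0x44 idx=10: raw=0x46007 flags P=1 W=1 U=1 S=0
  [2] read 0x46 idx=29: raw=0x4A007 flags P=1 W=1 U=1 S=0
  ⇒ phys 0x4AC93  [3 reads]
#4 VA=0x40000077E (w,kernel):
  [0] read 0x2D idx=16: raw=0x7A000 flags P=0 W=0 U=0 S=0
  ⇒ fault: PAGE_NOT_PRESENT  — 1 lookups

Access #0 fault: NONE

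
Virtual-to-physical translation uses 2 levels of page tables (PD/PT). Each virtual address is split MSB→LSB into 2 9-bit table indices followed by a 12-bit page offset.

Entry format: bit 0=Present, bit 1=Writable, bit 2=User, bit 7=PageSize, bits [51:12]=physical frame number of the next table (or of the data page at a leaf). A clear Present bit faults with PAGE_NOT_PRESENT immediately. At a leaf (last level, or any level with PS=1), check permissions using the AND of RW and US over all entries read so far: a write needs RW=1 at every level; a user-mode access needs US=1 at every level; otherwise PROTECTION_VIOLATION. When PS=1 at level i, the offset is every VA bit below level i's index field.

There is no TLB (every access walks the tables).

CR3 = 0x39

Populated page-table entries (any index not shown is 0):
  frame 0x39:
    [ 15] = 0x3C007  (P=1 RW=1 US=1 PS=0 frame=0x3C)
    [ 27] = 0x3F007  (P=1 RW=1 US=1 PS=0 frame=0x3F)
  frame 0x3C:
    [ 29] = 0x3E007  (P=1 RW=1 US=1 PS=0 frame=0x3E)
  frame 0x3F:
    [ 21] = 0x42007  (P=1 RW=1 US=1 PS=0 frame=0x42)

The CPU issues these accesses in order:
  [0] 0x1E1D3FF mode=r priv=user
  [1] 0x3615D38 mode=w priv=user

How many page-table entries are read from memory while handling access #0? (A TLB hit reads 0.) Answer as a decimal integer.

Trace:
#0 VA=0x1E1D3FF (r,user):
  L0 @0x39[15] → 0x3C007  P=1,RW=1,US=1,PS=0
  L1 @0x3C[29] → 0x3E007  P=1,RW=1,US=1,PS=0
  ⇒ phys 0x3E3FF  [2 reads]
#1 VA=0x3615D38 (w,user):
  L0 @0x39[27] → 0x3F007  P=1,RW=1,US=1,PS=0
  L1 @0x3F[21] → 0x42007  P=1,RW=1,US=1,PS=0
  ⇒ phys 0x42D38  [2 reads]

Entries read for #0: 2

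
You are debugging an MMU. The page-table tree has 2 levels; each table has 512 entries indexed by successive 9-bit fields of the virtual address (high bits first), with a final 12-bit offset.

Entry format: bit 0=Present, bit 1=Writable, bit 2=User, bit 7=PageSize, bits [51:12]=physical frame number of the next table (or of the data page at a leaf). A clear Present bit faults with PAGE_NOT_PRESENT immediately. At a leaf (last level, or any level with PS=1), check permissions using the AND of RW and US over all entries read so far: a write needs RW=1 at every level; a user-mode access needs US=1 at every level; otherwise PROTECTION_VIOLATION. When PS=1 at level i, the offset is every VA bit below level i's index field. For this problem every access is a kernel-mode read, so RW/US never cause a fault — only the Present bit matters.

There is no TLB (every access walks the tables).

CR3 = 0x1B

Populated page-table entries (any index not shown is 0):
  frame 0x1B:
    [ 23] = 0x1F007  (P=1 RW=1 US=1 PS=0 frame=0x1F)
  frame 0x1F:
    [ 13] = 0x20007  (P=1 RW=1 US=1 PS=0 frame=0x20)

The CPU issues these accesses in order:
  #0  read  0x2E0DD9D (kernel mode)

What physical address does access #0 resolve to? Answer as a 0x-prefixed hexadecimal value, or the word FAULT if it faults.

Trace:
#0 VA=0x2E0DD9D (r,kernel):
  L0 @0x1B[23] → 0x1F007  P=1,RW=1,US=1,PS=0
  L1 @0x1F[13] → 0x20007  P=1,RW=1,US=1,PS=0
  ⇒ phys 0x20D9D  [2 reads]

Access #0 PA: 0x20D9D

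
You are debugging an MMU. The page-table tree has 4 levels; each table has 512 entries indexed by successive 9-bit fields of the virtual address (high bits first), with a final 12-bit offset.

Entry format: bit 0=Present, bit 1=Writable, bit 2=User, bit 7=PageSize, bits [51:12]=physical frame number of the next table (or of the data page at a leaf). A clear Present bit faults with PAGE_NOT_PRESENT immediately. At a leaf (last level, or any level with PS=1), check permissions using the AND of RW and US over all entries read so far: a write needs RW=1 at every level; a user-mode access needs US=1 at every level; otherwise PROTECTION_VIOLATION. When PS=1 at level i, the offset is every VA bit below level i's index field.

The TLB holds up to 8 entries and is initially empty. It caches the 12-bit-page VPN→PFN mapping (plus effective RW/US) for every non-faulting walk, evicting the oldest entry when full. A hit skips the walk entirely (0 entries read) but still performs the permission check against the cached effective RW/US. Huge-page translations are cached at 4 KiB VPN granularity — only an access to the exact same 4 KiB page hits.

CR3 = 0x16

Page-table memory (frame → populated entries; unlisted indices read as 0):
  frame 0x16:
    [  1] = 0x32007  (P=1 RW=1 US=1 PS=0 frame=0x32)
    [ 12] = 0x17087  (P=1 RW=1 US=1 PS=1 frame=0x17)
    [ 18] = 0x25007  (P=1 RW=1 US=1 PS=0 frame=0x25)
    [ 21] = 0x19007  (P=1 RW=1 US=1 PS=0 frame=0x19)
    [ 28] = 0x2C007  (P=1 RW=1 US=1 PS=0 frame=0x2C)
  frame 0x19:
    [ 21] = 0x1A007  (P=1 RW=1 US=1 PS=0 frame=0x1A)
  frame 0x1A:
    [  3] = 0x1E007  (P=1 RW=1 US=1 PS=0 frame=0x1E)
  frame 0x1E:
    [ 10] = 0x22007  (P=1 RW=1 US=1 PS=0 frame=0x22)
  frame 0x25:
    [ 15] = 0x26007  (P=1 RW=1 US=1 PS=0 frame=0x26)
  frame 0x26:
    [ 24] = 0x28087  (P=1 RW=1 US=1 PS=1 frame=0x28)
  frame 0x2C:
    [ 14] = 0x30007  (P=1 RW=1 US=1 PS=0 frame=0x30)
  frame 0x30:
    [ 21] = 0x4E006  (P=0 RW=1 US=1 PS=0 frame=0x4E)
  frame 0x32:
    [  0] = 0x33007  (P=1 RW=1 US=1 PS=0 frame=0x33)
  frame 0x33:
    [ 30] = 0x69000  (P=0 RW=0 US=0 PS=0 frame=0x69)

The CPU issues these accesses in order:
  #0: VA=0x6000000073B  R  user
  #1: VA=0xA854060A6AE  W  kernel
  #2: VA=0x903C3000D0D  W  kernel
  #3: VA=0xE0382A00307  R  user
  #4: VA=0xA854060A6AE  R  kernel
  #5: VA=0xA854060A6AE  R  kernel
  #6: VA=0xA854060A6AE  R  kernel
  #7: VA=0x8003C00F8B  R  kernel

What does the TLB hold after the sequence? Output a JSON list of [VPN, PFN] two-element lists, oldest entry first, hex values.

Per-access translation:
#0 VA=0x6000000073B (r,user):
  L0 @0x16[12] → 0x17087  P=1,RW=1,US=1,PS=1
  ✓ 0x1773B (huge @L0)  — 1 lookups
#1 VA=0xA854060A6AE (w,kernel):
  L0 @0x16[21] → 0x19007  P=1,RW=1,US=1,PS=0
  L1 @0x19[21] → 0x1A007  P=1,RW=1,US=1,PS=0
  L2 @0x1A[3] → 0x1E007  P=1,RW=1,US=1,PS=0
  L3 @0x1E[10] → 0x22007  P=1,RW=1,US=1,PS=0
  ✓ 0x226AE  — 4 lookups
#2 VA=0x903C3000D0D (w,kernel):
  L0 @0x16[18] → 0x25007  P=1,RW=1,US=1,PS=0
  L1 @0x25[15] → 0x26007  P=1,RW=1,US=1,PS=0
  L2 @0x26[24] → 0x28087  P=1,RW=1,US=1,PS=1
  ✓ 0x28D0D (huge @L2)  — 3 lookups
#3 VA=0xE0382A00307 (r,user):
  L0 @0x16[28] → 0x2C007  P=1,RW=1,US=1,PS=0
  L1 @0x2C[14] → 0x30007  P=1,RW=1,US=1,PS=0
  L2 @0x30[21] → 0x4E006  P=0,RW=1,US=1,PS=0
  ✗ PAGE_NOT_PRESENT  [3 reads]
#4 VA=0xA854060A6AE (r,kernel):
  TLB hit vpn=0xA854060A → PA=0x226AE
#5 VA=0xA854060A6AE (r,kernel):
  TLB hit vpn=0xA854060A → PA=0x226AE
#6 VA=0xA854060A6AE (r,kernel):
  TLB hit vpn=0xA854060A → PA=0x226AE
#7 VA=0x8003C00F8B (r,kernel):
  L0 @0x16[1] → 0x32007  P=1,RW=1,US=1,PS=0
  L1 @0x32[0] → 0x33007  P=1,RW=1,US=1,PS=0
  L2 @0x33[30] → 0x69000  P=0,RW=0,US=0,PS=0
  ✗ PAGE_NOT_PRESENT  [3 reads]

TLB: [["0x60000000", "0x17"], ["0xA854060A", "0x22"], ["0x903C3000", "0x28"]]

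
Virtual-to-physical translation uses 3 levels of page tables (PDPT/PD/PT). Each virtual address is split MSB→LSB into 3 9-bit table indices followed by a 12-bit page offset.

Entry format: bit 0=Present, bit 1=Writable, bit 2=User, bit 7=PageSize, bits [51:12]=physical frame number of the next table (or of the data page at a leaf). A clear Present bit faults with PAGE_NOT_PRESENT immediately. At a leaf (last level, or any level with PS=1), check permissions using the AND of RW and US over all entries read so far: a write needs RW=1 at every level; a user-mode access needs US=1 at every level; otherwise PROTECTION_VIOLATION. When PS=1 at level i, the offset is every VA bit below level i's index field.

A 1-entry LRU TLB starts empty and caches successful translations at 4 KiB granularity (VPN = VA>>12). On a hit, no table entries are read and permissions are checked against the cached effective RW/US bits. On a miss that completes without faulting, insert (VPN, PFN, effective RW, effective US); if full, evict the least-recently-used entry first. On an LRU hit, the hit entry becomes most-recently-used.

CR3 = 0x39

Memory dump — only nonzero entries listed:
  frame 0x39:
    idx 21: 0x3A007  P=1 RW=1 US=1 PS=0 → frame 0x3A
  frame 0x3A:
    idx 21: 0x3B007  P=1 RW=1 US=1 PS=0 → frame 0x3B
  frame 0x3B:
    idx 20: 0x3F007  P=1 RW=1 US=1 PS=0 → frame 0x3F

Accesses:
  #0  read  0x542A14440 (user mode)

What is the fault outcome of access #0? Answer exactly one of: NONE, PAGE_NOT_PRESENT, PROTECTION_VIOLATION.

Trace:
#0 VA=0x542A14440 (r,user):
  L0 @0x39[21] → 0x3A007  P=1,RW=1,US=1,PS=0
  L1 @0x3A[21] → 0x3B007  P=1,RW=1,US=1,PS=0
  L2 @0x3B[20] → 0x3F007  P=1,RW=1,US=1,PS=0
  ✓ 0x3F440  — 3 lookups

Access #0 fault: NONE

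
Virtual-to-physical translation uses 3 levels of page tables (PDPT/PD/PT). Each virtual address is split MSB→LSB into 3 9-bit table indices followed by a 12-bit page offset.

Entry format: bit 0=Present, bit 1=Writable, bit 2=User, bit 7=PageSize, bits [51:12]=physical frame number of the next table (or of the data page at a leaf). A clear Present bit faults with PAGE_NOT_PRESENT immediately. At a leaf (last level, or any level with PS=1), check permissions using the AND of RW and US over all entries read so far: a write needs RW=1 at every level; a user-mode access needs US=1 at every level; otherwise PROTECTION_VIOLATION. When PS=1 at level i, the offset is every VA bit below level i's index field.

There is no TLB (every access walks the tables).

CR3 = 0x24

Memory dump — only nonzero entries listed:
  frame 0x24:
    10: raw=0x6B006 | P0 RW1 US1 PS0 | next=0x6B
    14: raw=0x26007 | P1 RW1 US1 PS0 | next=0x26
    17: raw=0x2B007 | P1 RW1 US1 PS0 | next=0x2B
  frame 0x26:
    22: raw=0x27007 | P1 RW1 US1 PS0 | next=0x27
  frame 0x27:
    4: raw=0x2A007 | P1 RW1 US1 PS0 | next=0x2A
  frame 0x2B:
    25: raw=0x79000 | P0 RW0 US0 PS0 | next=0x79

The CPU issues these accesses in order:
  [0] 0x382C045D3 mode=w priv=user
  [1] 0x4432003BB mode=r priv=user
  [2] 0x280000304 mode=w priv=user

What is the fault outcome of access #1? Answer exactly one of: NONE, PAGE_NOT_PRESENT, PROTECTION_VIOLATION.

Per-access translation:
#0 VA=0x382C045D3 (w,user):
  L0 @0x24[14] → 0x26007  P=1,RW=1,US=1,PS=0
  L1 @0x26[22] → 0x27007  P=1,RW=1,US=1,PS=0
  L2 @0x27[4] → 0x2A007  P=1,RW=1,US=1,PS=0
  ⇒ phys 0x2A5D3  [3 reads]
#1 VA=0x4432003BB (r,user):
  L0 @0x24[17] → 0x2B007  P=1,RW=1,US=1,PS=0
  L1 @0x2B[25] → 0x79000  P=0,RW=0,US=0,PS=0
  → PAGE_NOT_PRESENT  (2 entries read)
#2 VA=0x280000304 (w,user):
  L0 @0x24[10] → 0x6B006  P=0,RW=1,US=1,PS=0
  → PAGE_NOT_PRESENT  (1 entries read)

Access #1 fault: PAGE_NOT_PRESENT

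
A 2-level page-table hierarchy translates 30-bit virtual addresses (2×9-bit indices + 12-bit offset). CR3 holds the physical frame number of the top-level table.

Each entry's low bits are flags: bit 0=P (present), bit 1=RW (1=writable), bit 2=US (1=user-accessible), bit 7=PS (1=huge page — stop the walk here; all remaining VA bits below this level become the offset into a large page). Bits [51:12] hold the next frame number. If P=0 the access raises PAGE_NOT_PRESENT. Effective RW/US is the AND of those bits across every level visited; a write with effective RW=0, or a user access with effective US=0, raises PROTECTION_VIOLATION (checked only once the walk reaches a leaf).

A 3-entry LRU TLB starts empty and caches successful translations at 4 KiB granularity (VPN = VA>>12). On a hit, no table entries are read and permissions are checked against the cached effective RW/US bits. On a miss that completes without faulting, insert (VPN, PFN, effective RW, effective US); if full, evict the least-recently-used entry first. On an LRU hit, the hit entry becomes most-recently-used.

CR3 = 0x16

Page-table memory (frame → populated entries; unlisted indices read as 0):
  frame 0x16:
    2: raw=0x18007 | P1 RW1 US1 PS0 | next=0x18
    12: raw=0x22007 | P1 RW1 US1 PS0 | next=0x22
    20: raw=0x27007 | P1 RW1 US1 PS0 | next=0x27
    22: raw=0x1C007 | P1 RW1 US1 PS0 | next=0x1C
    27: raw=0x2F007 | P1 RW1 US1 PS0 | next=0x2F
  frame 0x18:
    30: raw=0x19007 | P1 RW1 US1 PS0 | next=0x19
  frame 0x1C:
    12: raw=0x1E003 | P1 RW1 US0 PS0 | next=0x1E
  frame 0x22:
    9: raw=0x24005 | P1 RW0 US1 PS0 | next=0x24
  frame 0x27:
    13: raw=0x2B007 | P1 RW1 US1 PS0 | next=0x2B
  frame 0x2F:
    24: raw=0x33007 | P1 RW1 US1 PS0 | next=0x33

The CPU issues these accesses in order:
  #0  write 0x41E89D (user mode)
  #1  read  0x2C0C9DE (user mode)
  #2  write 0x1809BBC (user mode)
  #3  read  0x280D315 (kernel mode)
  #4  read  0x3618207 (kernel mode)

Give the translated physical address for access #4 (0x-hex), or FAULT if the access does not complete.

Per-access translation:
#0 VA=0x41E89D (w,user):
  L0 @0x16[2] → 0x18007  P=1,RW=1,US=1,PS=0
  L1 @0x18[30] → 0x19007  P=1,RW=1,US=1,PS=0
  ✓ 0x1989D  — 2 lookups
#1 VA=0x2C0C9DE (r,user):
  L0 @0x16[22] → 0x1C007  P=1,RW=1,US=1,PS=0
  L1 @0x1C[12] → 0x1E003  P=1,RW=1,US=0,PS=0
  ✗ PROTECTION_VIOLATION  [2 reads]
#2 VA=0x1809BBC (w,user):
  L0 @0x16[12] → 0x22007  P=1,RW=1,US=1,PS=0
  L1 @0x22[9] → 0x24005  P=1,RW=0,US=1,PS=0
  ✗ PROTECTION_VIOLATION  [2 reads]
#3 VA=0x280D315 (r,kernel):
  L0 @0x16[20] → 0x27007  P=1,RW=1,US=1,PS=0
  L1 @0x27[13] → 0x2B007  P=1,RW=1,US=1,PS=0
  ✓ 0x2B315  — 2 lookups
#4 VA=0x3618207 (r,kernel):
  L0 @0x16[27] → 0x2F007  P=1,RW=1,US=1,PS=0
  L1 @0x2F[24] → 0x33007  P=1,RW=1,US=1,PS=0
  ✓ 0x33207  — 2 lookups

Access #4 PA: 0x33207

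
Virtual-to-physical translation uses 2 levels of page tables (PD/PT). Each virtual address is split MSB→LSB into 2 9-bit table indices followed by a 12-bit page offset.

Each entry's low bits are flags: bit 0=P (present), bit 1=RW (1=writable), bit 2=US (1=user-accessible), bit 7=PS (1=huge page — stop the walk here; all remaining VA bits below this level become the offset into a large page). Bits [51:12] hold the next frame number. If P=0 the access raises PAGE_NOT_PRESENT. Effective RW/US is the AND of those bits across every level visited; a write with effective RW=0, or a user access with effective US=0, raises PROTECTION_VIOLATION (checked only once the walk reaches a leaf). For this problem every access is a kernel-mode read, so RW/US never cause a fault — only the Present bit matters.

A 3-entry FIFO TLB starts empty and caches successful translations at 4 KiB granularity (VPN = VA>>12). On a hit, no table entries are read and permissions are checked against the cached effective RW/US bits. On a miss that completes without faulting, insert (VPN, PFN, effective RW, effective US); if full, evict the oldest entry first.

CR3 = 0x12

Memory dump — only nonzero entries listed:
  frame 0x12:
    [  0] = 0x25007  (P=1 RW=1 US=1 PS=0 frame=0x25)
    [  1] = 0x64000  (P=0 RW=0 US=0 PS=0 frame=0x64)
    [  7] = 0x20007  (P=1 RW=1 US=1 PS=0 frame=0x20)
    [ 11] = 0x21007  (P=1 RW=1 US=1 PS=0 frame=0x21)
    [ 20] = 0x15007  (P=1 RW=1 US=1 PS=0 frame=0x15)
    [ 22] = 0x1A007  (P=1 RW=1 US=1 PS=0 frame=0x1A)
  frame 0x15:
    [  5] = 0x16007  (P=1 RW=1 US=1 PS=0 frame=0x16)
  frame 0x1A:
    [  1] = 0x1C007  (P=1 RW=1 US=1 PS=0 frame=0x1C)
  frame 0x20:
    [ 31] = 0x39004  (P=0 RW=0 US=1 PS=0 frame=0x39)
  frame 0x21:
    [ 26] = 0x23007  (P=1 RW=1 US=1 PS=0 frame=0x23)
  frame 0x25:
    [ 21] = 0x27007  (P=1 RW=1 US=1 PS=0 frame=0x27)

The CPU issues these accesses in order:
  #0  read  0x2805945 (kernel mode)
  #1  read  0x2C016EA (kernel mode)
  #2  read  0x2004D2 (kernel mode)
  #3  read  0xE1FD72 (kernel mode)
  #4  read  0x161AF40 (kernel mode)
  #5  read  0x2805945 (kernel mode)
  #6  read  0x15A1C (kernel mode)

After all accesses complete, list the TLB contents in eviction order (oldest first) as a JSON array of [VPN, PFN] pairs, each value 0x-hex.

Trace:
#0 VA=0x2805945 (r,kernel):
  lvl0: tbl 0x12, slot 20 ⇒ 0x15007 (P1/RW1/US1/PS0)
  lvl1: tbl 0x15, slot 5 ⇒ 0x16007 (P1/RW1/US1/PS0)
  → PA=0x16945  (2 entries read)
#1 VA=0x2C016EA (r,kernel):
  lvl0: tbl 0x12, slot 22 ⇒ 0x1A007 (P1/RW1/US1/PS0)
  lvl1: tbl 0x1A, slot 1 ⇒ 0x1C007 (P1/RW1/US1/PS0)
  → PA=0x1C6EA  (2 entries read)
#2 VA=0x2004D2 (r,kernel):
  lvl0: tbl 0x12, slot 1 ⇒ 0x64000 (P0/RW0/US0/PS0)
  → PAGE_NOT_PRESENT  (1 entries read)
#3 VA=0xE1FD72 (r,kernel):
  lvl0: tbl 0x12, slot 7 ⇒ 0x20007 (P1/RW1/US1/PS0)
  lvl1: tbl 0x20, slot 31 ⇒ 0x39004 (P0/RW0/US1/PS0)
  → PAGE_NOT_PRESENT  (2 entries read)
#4 VA=0x161AF40 (r,kernel):
  lvl0: tbl 0x12, slot 11 ⇒ 0x21007 (P1/RW1/US1/PS0)
  lvl1: tbl 0x21, slot 26 ⇒ 0x23007 (P1/RW1/US1/PS0)
  → PA=0x23F40  (2 entries read)
#5 VA=0x2805945 (r,kernel):
  TLB hit vpn=0x2805 → PA=0x16945
#6 VA=0x15A1C (r,kernel):
  lvl0: tbl 0x12, slot 0 ⇒ 0x25007 (P1/RW1/US1/PS0)
  lvl1: tbl 0x25, slot 21 ⇒ 0x27007 (P1/RW1/US1/PS0)
  → PA=0x27A1C  (2 entries read)

TLB: [["0x2C01", "0x1C"], ["0x161A", "0x23"], ["0x15", "0x27"]]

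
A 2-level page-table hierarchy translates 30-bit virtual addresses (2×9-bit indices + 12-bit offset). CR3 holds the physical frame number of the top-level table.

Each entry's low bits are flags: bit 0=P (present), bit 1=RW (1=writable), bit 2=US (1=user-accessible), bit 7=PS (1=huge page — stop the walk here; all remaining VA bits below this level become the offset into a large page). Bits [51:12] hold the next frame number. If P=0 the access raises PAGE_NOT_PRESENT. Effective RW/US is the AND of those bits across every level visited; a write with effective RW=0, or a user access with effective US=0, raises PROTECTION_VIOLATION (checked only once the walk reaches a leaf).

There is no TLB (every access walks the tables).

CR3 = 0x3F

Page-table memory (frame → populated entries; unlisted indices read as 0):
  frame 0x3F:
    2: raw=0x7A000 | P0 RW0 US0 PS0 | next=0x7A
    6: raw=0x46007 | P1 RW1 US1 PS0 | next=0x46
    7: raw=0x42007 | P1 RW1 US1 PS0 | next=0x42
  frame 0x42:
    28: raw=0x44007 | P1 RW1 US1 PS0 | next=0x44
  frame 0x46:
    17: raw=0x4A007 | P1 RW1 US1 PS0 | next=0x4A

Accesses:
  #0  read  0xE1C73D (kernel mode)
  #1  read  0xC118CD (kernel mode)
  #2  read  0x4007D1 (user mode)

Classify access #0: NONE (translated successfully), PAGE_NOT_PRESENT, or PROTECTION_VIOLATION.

Trace:
#0 VA=0xE1C73D (r,kernel):
  lvl0: tbl 0x3F, slot 7 ⇒ 0x42007 (P1/RW1/US1/PS0)
  lvl1: tbl 0x42, slot 28 ⇒ 0x44007 (P1/RW1/US1/PS0)
  → PA=0x4473D  (2 entries read)
#1 VA=0xC118CD (r,kernel):
  lvl0: tbl 0x3F, slot 6 ⇒ 0x46007 (P1/RW1/US1/PS0)
  lvl1: tbl 0x46, slot 17 ⇒ 0x4A007 (P1/RW1/US1/PS0)
  → PA=0x4A8CD  (2 entries read)
#2 VA=0x4007D1 (r,user):
  lvl0: tbl 0x3F, slot 2 ⇒ 0x7A000 (P0/RW0/US0/PS0)
  → PAGE_NOT_PRESENT  (1 entries read)

Access #0 fault: NONE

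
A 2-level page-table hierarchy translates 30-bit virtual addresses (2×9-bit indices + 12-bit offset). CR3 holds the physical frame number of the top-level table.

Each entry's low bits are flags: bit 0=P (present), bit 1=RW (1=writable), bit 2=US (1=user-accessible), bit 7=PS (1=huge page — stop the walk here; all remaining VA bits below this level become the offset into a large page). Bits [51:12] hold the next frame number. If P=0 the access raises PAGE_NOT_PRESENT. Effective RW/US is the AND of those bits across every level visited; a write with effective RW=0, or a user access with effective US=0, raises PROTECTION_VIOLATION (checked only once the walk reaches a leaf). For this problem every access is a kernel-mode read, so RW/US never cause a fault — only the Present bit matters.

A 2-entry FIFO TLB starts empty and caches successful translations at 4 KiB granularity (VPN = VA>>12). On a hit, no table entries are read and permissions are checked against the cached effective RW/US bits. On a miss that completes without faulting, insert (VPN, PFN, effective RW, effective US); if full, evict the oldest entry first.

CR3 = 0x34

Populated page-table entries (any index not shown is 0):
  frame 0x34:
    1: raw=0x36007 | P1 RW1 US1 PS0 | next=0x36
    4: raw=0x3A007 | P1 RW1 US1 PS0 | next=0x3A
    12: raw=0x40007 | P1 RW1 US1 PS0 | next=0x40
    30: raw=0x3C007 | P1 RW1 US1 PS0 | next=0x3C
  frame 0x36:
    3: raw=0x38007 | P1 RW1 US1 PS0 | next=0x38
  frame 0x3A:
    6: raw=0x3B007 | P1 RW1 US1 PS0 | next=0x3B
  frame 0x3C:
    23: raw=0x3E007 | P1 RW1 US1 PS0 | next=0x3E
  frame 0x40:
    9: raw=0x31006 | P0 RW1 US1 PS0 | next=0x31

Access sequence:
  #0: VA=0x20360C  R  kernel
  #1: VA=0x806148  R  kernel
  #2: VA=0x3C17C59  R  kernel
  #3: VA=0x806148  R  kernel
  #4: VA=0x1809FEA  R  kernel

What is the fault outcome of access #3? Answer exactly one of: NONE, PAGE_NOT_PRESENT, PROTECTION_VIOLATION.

Trace:
#0 VA=0x20360C (r,kernel):
  [0] read 0x34 idx=1: raw=0x36007 flags P=1 W=1 U=1 S=0
  [1] read 0x36 idx=3: raw=0x38007 flags P=1 W=1 U=1 S=0
  ✓ 0x3860C  — 2 lookups
#1 VA=0x806148 (r,kernel):
  [0] read 0x34 idx=4: raw=0x3A007 flags P=1 W=1 U=1 S=0
  [1] read 0x3A idx=6: raw=0x3B007 flags P=1 W=1 U=1 S=0
  ✓ 0x3B148  — 2 lookups
#2 VA=0x3C17C59 (r,kernel):
  [0] read 0x34 idx=30: raw=0x3C007 flags P=1 W=1 U=1 S=0
  [1] read 0x3C idx=23: raw=0x3E007 flags P=1 W=1 U=1 S=0
  ✓ 0x3EC59  — 2 lookups
#3 VA=0x806148 (r,kernel):
  TLB hit vpn=0x806 → PA=0x3B148
#4 VA=0x1809FEA (r,kernel):
  [0] read 0x34 idx=12: raw=0x40007 flags P=1 W=1 U=1 S=0
  [1] read 0x40 idx=9: raw=0x31006 flags P=0 W=1 U=1 S=0
  → PAGE_NOT_PRESENT  (2 entries read)

Access #3 fault: NONE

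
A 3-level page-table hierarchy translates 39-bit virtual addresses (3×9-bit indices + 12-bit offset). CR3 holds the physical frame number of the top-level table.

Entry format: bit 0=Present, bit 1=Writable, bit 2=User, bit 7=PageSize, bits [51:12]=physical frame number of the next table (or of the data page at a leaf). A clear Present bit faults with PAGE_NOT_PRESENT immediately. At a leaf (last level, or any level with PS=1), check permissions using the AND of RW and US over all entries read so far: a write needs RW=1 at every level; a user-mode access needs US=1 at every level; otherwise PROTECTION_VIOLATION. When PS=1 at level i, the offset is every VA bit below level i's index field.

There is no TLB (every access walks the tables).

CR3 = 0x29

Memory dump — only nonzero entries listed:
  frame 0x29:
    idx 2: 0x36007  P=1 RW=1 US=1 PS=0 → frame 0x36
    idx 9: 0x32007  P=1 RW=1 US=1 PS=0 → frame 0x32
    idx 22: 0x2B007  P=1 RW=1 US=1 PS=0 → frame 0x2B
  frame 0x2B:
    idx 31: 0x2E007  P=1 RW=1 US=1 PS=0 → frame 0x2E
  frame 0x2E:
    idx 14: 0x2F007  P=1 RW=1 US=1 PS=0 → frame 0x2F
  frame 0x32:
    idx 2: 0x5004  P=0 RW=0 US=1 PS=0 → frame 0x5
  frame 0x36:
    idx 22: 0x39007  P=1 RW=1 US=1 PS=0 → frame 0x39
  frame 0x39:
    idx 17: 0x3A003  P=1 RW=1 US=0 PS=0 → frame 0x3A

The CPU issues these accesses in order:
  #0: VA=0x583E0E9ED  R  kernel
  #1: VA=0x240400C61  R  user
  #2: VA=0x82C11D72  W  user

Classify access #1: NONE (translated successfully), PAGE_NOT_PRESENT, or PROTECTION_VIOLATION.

Trace:
#0 VA=0x583E0E9ED (r,kernel):
  [0] read 0x29 idx=22: raw=0x2B007 flags P=1 W=1 U=1 S=0
  [1] read 0x2B idx=31: raw=0x2E007 flags P=1 W=1 U=1 S=0
  [2] read 0x2E idx=14: raw=0x2F007 flags P=1 W=1 U=1 S=0
  ✓ 0x2F9ED  — 3 lookups
#1 VA=0x240400C61 (r,user):
  [0] read 0x29 idx=9: raw=0x32007 flags P=1 W=1 U=1 S=0
  [1] read 0x32 idx=2: raw=0x5004 flags P=0 W=0 U=1 S=0
  ✗ PAGE_NOT_PRESENT  [2 reads]
#2 VA=0x82C11D72 (w,user):
  [0] read 0x29 idx=2: raw=0x36007 flags P=1 W=1 U=1 S=0
  [1] read 0x36 idx=22: raw=0x39007 flags P=1 W=1 U=1 S=0
  [2] read 0x39 idx=17: raw=0x3A003 flags P=1 W=1 U=0 S=0
  ✗ PROTECTION_VIOLATION  [3 reads]

Access #1 fault: PAGE_NOT_PRESENT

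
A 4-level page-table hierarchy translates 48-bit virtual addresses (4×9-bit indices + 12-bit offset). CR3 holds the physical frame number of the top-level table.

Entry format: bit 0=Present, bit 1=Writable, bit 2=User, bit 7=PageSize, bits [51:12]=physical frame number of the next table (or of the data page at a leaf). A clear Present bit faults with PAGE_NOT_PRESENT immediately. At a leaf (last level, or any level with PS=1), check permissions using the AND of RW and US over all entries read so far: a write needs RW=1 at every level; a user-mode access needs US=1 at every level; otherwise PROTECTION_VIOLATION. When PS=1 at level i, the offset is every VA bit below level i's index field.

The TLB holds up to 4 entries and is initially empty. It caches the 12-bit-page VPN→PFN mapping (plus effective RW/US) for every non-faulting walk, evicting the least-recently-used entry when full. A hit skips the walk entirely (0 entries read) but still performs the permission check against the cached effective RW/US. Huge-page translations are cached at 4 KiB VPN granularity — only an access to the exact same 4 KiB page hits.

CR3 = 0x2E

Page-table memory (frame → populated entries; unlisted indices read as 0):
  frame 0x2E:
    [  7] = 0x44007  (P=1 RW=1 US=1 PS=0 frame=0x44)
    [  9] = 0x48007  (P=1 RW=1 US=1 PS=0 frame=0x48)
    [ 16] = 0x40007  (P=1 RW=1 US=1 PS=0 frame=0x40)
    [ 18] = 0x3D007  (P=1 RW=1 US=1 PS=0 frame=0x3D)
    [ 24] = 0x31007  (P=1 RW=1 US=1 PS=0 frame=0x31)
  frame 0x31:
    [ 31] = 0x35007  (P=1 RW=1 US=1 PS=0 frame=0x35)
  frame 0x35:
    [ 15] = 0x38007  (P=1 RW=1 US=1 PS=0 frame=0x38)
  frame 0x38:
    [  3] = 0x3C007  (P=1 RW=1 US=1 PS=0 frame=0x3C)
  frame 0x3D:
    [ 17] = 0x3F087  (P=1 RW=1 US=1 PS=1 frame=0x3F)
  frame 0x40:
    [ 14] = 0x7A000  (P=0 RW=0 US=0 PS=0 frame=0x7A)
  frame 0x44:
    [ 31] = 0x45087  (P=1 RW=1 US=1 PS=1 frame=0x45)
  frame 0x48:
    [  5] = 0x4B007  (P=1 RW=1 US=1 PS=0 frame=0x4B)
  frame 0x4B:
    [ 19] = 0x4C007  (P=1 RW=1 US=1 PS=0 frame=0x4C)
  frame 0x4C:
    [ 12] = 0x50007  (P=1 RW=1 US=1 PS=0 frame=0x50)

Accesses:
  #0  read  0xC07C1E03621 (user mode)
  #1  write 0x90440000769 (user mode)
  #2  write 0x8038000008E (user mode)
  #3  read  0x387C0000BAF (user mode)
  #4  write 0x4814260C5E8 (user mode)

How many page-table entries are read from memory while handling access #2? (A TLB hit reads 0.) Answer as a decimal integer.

Walk each access:
#0 VA=0xC07C1E03621 (r,user):
  L0 @0x2E[24] → 0x31007  P=1,RW=1,US=1,PS=0
  L1 @0x31[31] → 0x35007  P=1,RW=1,US=1,PS=0
  L2 @0x35[15] → 0x38007  P=1,RW=1,US=1,PS=0
  L3 @0x38[3] → 0x3C007  P=1,RW=1,US=1,PS=0
  → PA=0x3C621  (4 entries read)
#1 VA=0x90440000769 (w,user):
  L0 @0x2E[18] → 0x3D007  P=1,RW=1,US=1,PS=0
  L1 @0x3D[17] → 0x3F087  P=1,RW=1,US=1,PS=1
  → PA=0x3F769 (huge @L1)  (2 entries read)
#2 VA=0x8038000008E (w,user):
  L0 @0x2E[16] → 0x40007  P=1,RW=1,US=1,PS=0
  L1 @0x40[14] → 0x7A000  P=0,RW=0,US=0,PS=0
  ⇒ fault: PAGE_NOT_PRESENT  — 2 lookups
#3 VA=0x387C0000BAF (r,user):
  L0 @0x2E[7] → 0x44007  P=1,RW=1,US=1,PS=0
  L1 @0x44[31] → 0x45087  P=1,RW=1,US=1,PS=1
  → PA=0x45BAF (huge @L1)  (2 entries read)
#4 VA=0x4814260C5E8 (w,user):
  L0 @0x2E[9] → 0x48007  P=1,RW=1,US=1,PS=0
  L1 @0x48[5] → 0x4B007  P=1,RW=1,US=1,PS=0
  L2 @0x4B[19] → 0x4C007  P=1,RW=1,US=1,PS=0
  L3 @0x4C[12] → 0x50007  P=1,RW=1,US=1,PS=0
  → PA=0x505E8  (4 entries read)

Entries read for #2: 2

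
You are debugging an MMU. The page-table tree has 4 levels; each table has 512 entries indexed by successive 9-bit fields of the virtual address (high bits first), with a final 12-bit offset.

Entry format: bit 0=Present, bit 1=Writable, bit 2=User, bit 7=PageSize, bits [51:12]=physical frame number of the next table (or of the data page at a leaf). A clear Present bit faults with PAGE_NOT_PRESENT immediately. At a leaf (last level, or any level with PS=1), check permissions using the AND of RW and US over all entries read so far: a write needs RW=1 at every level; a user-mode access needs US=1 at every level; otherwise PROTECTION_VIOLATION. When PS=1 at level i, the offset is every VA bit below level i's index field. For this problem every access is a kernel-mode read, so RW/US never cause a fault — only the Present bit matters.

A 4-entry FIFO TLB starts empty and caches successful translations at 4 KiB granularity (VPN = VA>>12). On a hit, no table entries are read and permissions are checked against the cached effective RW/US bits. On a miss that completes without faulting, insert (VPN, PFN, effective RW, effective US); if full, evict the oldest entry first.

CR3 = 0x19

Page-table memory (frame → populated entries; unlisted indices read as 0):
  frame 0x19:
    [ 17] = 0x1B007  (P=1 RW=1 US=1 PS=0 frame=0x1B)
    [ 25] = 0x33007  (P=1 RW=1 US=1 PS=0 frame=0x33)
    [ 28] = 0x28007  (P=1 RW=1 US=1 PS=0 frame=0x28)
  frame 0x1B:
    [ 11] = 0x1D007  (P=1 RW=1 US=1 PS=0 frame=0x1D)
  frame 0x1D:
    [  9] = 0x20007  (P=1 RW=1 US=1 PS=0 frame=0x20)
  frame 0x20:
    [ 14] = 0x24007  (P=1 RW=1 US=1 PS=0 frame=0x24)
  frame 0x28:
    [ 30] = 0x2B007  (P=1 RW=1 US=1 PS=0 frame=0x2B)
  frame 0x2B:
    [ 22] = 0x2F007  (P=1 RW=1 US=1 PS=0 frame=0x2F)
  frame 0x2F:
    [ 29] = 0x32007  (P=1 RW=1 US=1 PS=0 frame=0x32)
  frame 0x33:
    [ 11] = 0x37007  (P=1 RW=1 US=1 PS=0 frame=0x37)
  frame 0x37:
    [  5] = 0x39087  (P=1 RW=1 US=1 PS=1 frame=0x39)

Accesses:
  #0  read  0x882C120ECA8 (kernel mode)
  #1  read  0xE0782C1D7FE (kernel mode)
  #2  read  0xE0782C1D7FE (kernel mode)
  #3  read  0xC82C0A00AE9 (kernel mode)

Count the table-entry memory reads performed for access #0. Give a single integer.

Trace:
#0 VA=0x882C120ECA8 (r,kernel):
  [0] read 0x19 idx=17: raw=0x1B007 flags P=1 W=1 U=1 S=0
  [1] read 0x1B idx=11: raw=0x1D007 flags P=1 W=1 U=1 S=0
  [2] read 0x1D idx=9: raw=0x20007 flags P=1 W=1 U=1 S=0
  [3] read 0x20 idx=14: raw=0x24007 flags P=1 W=1 U=1 S=0
  ⇒ phys 0x24CA8  [4 reads]
#1 VA=0xE0782C1D7FE (r,kernel):
  [0] read 0x19 idx=28: raw=0x28007 flags P=1 W=1 U=1 S=0
  [1] read 0x28 idx=30: raw=0x2B007 flags P=1 W=1 U=1 S=0
  [2] read 0x2B idx=22: raw=0x2F007 flags P=1 W=1 U=1 S=0
  [3] read 0x2F idx=29: raw=0x32007 flags P=1 W=1 U=1 S=0
  ⇒ phys 0x327FE  [4 reads]
#2 VA=0xE0782C1D7FE (r,kernel):
  TLB hit vpn=0xE0782C1D → PA=0x327FE
#3 VA=0xC82C0A00AE9 (r,kernel):
  [0] read 0x19 idx=25: raw=0x33007 flags P=1 W=1 U=1 S=0
  [1] read 0x33 idx=11: raw=0x37007 flags P=1 W=1 U=1 S=0
  [2] read 0x37 idx=5: raw=0x39087 flags P=1 W=1 U=1 S=1
  ⇒ phys 0x39AE9 (huge @L2)  [3 reads]

Entries read for #0: 4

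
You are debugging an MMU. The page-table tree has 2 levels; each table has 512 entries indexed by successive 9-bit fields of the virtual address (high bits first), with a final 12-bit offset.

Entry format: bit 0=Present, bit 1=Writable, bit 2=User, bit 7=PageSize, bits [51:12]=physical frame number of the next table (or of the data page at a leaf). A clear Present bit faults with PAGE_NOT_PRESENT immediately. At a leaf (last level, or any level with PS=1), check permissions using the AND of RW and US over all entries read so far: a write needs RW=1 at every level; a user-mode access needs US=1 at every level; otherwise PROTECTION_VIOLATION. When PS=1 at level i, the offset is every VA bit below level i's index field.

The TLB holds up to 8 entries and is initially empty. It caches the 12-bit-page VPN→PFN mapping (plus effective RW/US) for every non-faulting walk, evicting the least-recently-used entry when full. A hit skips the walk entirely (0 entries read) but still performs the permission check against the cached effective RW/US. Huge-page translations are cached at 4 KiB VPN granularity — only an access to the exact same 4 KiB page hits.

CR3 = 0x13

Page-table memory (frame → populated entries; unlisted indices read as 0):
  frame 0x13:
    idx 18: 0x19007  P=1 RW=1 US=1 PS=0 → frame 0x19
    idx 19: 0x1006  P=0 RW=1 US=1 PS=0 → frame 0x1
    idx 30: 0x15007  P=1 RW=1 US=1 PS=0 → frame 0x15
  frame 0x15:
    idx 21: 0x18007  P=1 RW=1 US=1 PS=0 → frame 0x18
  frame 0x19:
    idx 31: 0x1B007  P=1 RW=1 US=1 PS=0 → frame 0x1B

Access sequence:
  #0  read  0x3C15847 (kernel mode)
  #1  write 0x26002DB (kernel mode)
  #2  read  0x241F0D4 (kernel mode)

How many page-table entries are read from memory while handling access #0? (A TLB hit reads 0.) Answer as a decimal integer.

Walk each access:
#0 VA=0x3C15847 (r,kernel):
  L0 @0x13[30] → 0x15007  P=1,RW=1,US=1,PS=0
  L1 @0x15[21] → 0x18007  P=1,RW=1,US=1,PS=0
  → PA=0x18847  (2 entries read)
#1 VA=0x26002DB (w,kernel):
  L0 @0x13[19] → 0x1006  P=0,RW=1,US=1,PS=0
  ⇒ fault: PAGE_NOT_PRESENT  — 1 lookups
#2 VA=0x241F0D4 (r,kernel):
  L0 @0x13[18] → 0x19007  P=1,RW=1,US=1,PS=0
  L1 @0x19[31] → 0x1B007  P=1,RW=1,US=1,PS=0
  → PA=0x1B0D4  (2 entries read)

Entries read for #0: 2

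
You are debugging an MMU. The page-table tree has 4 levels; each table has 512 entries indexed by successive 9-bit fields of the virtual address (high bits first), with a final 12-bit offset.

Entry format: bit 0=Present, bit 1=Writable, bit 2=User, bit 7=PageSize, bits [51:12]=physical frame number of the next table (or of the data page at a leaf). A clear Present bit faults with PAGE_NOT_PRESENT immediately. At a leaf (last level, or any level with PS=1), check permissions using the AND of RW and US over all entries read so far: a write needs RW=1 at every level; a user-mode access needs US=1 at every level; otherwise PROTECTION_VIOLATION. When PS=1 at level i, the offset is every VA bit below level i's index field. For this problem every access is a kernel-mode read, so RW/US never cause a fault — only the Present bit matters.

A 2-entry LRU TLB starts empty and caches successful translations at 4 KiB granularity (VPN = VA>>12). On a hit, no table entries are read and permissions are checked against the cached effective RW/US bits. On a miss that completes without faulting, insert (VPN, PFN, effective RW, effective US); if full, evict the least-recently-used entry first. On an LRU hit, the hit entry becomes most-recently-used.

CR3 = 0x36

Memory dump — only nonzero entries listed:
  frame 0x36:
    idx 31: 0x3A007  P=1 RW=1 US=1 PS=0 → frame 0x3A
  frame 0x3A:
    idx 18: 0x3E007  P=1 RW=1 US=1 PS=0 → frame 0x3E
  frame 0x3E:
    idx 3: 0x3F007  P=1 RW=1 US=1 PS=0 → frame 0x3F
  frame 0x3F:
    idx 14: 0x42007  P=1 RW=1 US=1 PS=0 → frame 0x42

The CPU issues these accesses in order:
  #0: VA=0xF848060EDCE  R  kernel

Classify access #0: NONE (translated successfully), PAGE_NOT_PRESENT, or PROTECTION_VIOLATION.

Per-access translation:
#0 VA=0xF848060EDCE (r,kernel):
  [0] read 0x36 idx=31: raw=0x3A007 flags P=1 W=1 U=1 S=0
  [1] read 0x3A idx=18: raw=0x3E007 flags P=1 W=1 U=1 S=0
  [2] read 0x3E idx=3: raw=0x3F007 flags P=1 W=1 U=1 S=0
  [3] read 0x3F idx=14: raw=0x42007 flags P=1 W=1 U=1 S=0
  → PA=0x42DCE  (4 entries read)

Access #0 fault: NONE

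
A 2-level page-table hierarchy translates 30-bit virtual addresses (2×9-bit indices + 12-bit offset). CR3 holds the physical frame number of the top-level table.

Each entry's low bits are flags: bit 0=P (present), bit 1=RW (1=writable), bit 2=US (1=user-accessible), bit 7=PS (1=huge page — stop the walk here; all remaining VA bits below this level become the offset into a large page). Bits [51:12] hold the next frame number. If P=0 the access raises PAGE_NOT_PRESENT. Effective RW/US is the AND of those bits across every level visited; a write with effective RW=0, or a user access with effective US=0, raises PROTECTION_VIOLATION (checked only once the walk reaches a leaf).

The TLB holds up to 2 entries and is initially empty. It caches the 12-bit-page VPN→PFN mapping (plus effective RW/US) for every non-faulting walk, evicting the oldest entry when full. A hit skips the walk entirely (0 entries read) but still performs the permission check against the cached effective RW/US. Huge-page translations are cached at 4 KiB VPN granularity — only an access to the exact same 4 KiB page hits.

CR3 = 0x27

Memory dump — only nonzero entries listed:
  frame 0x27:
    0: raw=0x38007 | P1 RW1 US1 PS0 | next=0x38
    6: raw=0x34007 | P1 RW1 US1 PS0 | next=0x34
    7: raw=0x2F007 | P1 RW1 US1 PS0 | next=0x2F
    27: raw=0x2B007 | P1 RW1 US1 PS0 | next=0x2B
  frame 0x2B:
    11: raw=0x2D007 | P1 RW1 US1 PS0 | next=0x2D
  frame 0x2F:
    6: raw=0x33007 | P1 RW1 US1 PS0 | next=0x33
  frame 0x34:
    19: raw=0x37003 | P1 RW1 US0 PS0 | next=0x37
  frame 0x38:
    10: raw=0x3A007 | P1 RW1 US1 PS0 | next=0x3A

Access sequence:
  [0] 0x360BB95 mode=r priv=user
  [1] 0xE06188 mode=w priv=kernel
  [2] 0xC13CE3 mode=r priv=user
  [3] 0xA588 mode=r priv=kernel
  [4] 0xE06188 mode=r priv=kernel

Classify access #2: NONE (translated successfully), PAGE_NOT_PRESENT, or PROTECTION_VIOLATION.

Walk each access:
#0 VA=0x360BB95 (r,user):
  [0] read 0x27 idx=27: raw=0x2B007 flags P=1 W=1 U=1 S=0
  [1] read 0x2B idx=11: raw=0x2D007 flags P=1 W=1 U=1 S=0
  ✓ 0x2DB95  — 2 lookups
#1 VA=0xE06188 (w,kernel):
  [0] read 0x27 idx=7: raw=0x2F007 flags P=1 W=1 U=1 S=0
  [1] read 0x2F idx=6: raw=0x33007 flags P=1 W=1 U=1 S=0
  ✓ 0x33188  — 2 lookups
#2 VA=0xC13CE3 (r,user):
  [0] read 0x27 idx=6: raw=0x34007 flags P=1 W=1 U=1 S=0
  [1] read 0x34 idx=19: raw=0x37003 flags P=1 W=1 U=0 S=0
  → PROTECTION_VIOLATION  (2 entries read)
#3 VA=0xA588 (r,kernel):
  [0] read 0x27 idx=0: raw=0x38007 flags P=1 W=1 U=1 S=0
  [1] read 0x38 idx=10: raw=0x3A007 flags P=1 W=1 U=1 S=0
  ✓ 0x3A588  — 2 lookups
#4 VA=0xE06188 (r,kernel):
  TLB hit vpn=0xE06 → PA=0x33188

Access #2 fault: PROTECTION_VIOLATION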